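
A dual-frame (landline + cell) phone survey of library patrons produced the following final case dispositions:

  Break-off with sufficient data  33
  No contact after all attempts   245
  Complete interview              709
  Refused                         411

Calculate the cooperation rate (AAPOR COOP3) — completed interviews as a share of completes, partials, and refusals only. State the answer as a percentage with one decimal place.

61.5%

Numerator → 709
Denominator → 709 + 33 + 411 = 1153
COOP3 = 709 / 1153 = 0.6149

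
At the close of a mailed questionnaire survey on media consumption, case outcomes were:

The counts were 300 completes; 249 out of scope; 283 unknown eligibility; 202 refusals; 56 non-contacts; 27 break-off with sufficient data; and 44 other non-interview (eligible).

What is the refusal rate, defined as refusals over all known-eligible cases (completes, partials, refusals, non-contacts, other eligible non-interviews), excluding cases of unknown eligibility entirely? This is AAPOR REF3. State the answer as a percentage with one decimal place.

Top: 202
Denom: 300 + 27 + 202 + 56 + 44 = 629
REF3 = 202 / 629 = 0.3211

32.1%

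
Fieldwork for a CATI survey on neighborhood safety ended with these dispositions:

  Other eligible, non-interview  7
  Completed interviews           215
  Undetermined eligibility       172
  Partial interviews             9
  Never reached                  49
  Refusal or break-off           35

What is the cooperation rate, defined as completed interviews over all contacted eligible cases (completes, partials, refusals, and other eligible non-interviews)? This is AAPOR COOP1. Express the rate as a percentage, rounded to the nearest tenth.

80.8%

Num → 215
Denominator → 215 + 9 + 35 + 7 = 266
COOP1 = 215 / 266 = 0.8083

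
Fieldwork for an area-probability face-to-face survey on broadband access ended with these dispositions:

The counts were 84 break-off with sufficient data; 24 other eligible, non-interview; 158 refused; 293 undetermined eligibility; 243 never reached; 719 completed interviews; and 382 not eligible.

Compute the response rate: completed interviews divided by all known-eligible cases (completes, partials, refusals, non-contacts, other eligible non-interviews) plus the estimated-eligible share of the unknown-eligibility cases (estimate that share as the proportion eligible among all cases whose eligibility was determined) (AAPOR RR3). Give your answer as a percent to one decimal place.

Num: 719
Determined eligible: 719 + 84 + 158 + 243 + 24 = 1228
e = 1228 / (1228 + 382) = 1228 / 1610 = 0.7627
Estimated eligible among unknowns: 0.7627 × 293 = 223.47
Denominator: 1228 + 223.47 = 1451.47
RR3 = 719 / 1451.47 = 0.4954

49.5%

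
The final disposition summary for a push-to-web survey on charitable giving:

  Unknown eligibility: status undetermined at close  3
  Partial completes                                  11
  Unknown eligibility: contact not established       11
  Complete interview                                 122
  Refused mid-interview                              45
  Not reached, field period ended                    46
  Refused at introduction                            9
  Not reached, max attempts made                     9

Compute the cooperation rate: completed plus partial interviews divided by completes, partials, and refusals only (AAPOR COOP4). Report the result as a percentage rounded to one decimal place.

71.1%

Declined to participate = 9 + 45 = 54
No contact after all attempts = 46 + 9 = 55
Unknown if eligible = 11 + 3 = 14
Num = 122 + 11 = 133
Denominator = 122 + 11 + 54 = 187
COOP4 = 133 / 187 = 0.7112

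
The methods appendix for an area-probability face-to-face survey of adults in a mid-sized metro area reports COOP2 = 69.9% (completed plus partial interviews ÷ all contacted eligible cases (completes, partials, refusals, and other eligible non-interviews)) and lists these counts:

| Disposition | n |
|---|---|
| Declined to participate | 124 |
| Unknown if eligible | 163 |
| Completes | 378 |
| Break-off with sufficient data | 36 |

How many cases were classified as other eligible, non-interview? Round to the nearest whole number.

54

Numerator = 378 + 36 = 414
COOP2 = 414 / D = 0.699
D = 414 / 0.699 = 592.3
Rest of base = 538
other eligible, non-interview = 592.3 − 538 ≈ 54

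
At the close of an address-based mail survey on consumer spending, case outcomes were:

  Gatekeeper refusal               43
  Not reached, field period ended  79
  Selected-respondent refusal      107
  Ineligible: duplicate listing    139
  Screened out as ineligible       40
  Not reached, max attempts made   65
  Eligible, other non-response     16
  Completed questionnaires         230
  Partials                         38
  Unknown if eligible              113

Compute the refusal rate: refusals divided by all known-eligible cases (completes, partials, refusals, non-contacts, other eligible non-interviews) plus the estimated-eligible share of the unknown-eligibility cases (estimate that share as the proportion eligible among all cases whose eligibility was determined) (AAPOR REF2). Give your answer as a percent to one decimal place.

22.6%

Refusals = 43 + 107 = 150
Non-contacts = 79 + 65 = 144
Out of scope = 40 + 139 = 179
Top: 150
Determined eligible: 230 + 38 + 150 + 144 + 16 = 578
e = 578 / (578 + 179) = 578 / 757 = 0.7635
e × U: 0.7635 × 113 = 86.28
Base: 578 + 86.28 = 664.28
REF2 = 150 / 664.28 = 0.2258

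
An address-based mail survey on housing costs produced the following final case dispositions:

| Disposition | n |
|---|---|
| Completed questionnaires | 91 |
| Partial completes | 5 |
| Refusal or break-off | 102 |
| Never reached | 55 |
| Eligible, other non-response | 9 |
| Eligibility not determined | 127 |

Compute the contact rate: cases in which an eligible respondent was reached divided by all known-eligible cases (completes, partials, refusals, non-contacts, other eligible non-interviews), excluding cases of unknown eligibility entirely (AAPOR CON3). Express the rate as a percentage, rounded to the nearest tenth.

Numerator: 91 + 5 + 102 + 9 = 207
Denom: 91 + 5 + 102 + 55 + 9 = 262
CON3 = 207 / 262 = 0.7901

79.0%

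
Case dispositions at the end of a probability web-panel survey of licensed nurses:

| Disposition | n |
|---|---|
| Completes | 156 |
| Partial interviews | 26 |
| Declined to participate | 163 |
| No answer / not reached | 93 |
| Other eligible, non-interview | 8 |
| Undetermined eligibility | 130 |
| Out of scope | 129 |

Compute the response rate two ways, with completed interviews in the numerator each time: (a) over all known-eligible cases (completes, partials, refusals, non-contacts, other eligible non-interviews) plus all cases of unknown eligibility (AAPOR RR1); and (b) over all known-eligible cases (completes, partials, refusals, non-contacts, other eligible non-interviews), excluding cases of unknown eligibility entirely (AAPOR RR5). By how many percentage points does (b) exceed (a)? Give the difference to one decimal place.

Num → 156
Denominator → 156 + 26 + 163 + 93 + 8 + 130 = 576
RR1 = 156 / 576 = 0.2708
Denominator → 156 + 26 + 163 + 93 + 8 = 446
RR5 = 156 / 446 = 0.3498
Difference = 34.98 − 27.08 = 7.90 percentage points

7.9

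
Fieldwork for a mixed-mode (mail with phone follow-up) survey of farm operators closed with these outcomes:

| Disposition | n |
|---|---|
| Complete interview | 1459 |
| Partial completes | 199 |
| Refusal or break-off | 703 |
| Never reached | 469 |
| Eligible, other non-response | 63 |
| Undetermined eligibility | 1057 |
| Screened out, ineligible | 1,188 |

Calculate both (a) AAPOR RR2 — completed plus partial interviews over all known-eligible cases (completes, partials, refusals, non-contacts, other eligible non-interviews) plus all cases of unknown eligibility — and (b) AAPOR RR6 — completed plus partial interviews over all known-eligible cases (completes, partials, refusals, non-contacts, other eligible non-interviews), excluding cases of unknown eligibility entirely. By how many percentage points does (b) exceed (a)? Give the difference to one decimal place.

15.3

Top: 1459 + 199 = 1658
Denominator: 1459 + 199 + 703 + 469 + 63 + 1057 = 3950
RR2 = 1658 / 3950 = 0.4197
Denominator: 1459 + 199 + 703 + 469 + 63 = 2893
RR6 = 1658 / 2893 = 0.5731
Difference = 57.31 − 41.97 = 15.34 percentage points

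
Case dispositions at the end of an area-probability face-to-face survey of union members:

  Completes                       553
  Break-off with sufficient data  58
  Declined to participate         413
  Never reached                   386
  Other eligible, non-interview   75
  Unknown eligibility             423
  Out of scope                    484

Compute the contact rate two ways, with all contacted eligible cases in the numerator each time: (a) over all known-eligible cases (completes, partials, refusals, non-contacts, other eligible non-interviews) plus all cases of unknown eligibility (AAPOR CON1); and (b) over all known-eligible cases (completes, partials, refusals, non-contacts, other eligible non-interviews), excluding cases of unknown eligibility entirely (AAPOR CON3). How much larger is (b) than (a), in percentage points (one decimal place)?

Num: 553 + 58 + 413 + 75 = 1099
Base: 553 + 58 + 413 + 386 + 75 + 423 = 1908
CON1 = 1099 / 1908 = 0.5760
Base: 553 + 58 + 413 + 386 + 75 = 1485
CON3 = 1099 / 1485 = 0.7401
Difference = 74.01 − 57.60 = 16.41 percentage points

16.4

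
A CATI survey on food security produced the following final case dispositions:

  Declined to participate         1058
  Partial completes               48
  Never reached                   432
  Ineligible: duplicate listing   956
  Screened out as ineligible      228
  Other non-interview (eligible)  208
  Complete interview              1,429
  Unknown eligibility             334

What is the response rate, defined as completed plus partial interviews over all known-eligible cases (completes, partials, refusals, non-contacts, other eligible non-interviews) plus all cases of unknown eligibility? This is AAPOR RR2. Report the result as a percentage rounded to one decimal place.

42.1%

Out of scope = 228 + 956 = 1184
Num → 1429 + 48 = 1477
Denominator → 1429 + 48 + 1058 + 432 + 208 + 334 = 3509
RR2 = 1477 / 3509 = 0.4209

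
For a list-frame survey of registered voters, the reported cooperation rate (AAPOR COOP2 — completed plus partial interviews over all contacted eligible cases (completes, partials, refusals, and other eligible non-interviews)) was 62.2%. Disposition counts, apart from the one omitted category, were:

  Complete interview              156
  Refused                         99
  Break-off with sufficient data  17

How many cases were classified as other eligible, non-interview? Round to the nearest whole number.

Top = 156 + 17 = 173
COOP2 = 173 / D = 0.622
D = 173 / 0.622 = 278.1
Other denominator terms total 272
other eligible, non-interview = 278.1 − 272 ≈ 6

6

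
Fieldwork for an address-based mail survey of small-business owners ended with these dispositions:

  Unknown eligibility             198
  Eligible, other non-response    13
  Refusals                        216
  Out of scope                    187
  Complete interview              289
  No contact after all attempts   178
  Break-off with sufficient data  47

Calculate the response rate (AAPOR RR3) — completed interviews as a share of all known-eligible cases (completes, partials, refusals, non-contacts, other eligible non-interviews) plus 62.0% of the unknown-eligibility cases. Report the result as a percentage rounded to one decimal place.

Top → 289
Eligible (known) → 289 + 47 + 216 + 178 + 13 = 743
Eligible share of unknowns → 0.6200 × 198 = 122.76
Base → 743 + 122.76 = 865.76
RR3 = 289 / 865.76 = 0.3338

33.4%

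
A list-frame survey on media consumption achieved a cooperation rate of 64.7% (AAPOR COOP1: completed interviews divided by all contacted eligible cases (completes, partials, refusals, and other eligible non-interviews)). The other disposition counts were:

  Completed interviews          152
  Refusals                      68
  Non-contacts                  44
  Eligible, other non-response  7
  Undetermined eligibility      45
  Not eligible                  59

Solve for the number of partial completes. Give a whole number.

COOP1 = 152 / D = 0.647
D = 152 / 0.647 = 234.9
Other denominator terms total 227
partial completes = 234.9 − 227 ≈ 8

8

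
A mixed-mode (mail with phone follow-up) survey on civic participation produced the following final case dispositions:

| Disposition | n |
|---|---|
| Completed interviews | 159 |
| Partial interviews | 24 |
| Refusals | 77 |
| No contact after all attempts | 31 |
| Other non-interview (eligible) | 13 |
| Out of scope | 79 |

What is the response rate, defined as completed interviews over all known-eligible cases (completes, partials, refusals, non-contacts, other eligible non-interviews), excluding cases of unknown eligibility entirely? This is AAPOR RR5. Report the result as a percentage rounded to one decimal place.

Top: 159
Denominator: 159 + 24 + 77 + 31 + 13 = 304
RR5 = 159 / 304 = 0.5230

52.3%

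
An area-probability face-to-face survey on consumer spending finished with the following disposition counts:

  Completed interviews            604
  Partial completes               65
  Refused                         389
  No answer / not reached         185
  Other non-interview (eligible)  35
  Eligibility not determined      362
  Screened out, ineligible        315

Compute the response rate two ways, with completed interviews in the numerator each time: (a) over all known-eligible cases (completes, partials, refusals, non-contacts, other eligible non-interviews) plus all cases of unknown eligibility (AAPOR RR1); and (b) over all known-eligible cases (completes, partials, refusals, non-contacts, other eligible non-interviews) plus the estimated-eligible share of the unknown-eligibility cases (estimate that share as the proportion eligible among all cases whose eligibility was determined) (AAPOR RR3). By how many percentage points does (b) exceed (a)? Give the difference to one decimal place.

Numerator → 604
Denom → 604 + 65 + 389 + 185 + 35 + 362 = 1640
RR1 = 604 / 1640 = 0.3683
Determined eligible → 604 + 65 + 389 + 185 + 35 = 1278
e = 1278 / (1278 + 315) = 1278 / 1593 = 0.8023
e × U → 0.8023 × 362 = 290.43
Denom → 1278 + 290.43 = 1568.43
RR3 = 604 / 1568.43 = 0.3851
Difference = 38.51 − 36.83 = 1.68 percentage points

1.7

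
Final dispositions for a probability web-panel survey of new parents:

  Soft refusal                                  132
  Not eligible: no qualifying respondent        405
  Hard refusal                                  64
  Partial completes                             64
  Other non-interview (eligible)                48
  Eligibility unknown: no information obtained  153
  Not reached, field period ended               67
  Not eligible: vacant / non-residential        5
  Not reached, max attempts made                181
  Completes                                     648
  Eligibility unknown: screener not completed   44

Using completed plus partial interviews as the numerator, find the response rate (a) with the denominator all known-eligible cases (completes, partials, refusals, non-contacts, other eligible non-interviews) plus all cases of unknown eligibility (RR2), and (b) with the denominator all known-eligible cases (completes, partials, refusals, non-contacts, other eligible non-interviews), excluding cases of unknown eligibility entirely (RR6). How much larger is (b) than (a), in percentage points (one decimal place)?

8.3

Declined to participate = 64 + 132 = 196
No answer / not reached = 67 + 181 = 248
Undetermined eligibility = 44 + 153 = 197
Screened out, ineligible = 405 + 5 = 410
Top → 648 + 64 = 712
Base → 648 + 64 + 196 + 248 + 48 + 197 = 1401
RR2 = 712 / 1401 = 0.5082
Base → 648 + 64 + 196 + 248 + 48 = 1204
RR6 = 712 / 1204 = 0.5914
Difference = 59.14 − 50.82 = 8.32 percentage points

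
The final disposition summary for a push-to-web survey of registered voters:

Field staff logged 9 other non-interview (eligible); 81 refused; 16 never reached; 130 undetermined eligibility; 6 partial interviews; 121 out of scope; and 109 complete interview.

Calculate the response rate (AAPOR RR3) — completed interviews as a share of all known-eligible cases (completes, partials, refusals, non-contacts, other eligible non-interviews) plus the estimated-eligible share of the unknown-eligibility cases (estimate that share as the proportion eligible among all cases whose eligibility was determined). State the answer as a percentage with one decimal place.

Num: 109
Known eligible: 109 + 6 + 81 + 16 + 9 = 221
e = 221 / (221 + 121) = 221 / 342 = 0.6462
e × U: 0.6462 × 130 = 84.01
Denominator: 221 + 84.01 = 305.01
RR3 = 109 / 305.01 = 0.3574

35.7%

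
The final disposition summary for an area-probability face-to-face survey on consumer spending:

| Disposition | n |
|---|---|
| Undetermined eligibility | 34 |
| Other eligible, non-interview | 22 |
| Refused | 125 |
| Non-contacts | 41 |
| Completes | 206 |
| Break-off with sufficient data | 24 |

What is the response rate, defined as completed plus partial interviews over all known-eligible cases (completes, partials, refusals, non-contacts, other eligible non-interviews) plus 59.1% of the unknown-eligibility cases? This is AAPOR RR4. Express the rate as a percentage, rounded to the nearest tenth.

52.5%

Top: 206 + 24 = 230
Eligible (known): 206 + 24 + 125 + 41 + 22 = 418
e × U: 0.5910 × 34 = 20.09
Denom: 418 + 20.09 = 438.09
RR4 = 230 / 438.09 = 0.5250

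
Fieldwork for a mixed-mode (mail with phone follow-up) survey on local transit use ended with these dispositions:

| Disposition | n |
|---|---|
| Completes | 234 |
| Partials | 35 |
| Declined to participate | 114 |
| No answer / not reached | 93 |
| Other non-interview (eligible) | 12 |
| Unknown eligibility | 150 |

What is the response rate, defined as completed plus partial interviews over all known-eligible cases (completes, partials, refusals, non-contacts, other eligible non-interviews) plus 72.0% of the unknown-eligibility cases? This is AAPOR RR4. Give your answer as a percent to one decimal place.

Numerator = 234 + 35 = 269
Eligible (known) = 234 + 35 + 114 + 93 + 12 = 488
Estimated eligible among unknowns = 0.7200 × 150 = 108.00
Denom = 488 + 108.00 = 596.00
RR4 = 269 / 596.00 = 0.4513

45.1%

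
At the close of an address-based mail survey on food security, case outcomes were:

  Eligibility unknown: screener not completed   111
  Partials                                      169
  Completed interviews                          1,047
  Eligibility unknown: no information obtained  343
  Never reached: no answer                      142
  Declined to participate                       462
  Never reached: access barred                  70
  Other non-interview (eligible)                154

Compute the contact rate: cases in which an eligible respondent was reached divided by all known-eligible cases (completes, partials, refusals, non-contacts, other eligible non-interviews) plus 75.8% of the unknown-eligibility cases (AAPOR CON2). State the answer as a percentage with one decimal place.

Non-contacts = 142 + 70 = 212
Eligibility not determined = 111 + 343 = 454
Num = 1047 + 169 + 462 + 154 = 1832
Eligible (known) = 1047 + 169 + 462 + 212 + 154 = 2044
e × U = 0.7580 × 454 = 344.13
Base = 2044 + 344.13 = 2388.13
CON2 = 1832 / 2388.13 = 0.7671

76.7%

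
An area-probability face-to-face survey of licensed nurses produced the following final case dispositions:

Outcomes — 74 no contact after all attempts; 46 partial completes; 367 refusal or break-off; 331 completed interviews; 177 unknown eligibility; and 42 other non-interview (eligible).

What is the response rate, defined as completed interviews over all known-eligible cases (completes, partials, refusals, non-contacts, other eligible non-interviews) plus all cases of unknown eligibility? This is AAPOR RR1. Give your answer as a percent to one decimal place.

Num: 331
Base: 331 + 46 + 367 + 74 + 42 + 177 = 1037
RR1 = 331 / 1037 = 0.3192

31.9%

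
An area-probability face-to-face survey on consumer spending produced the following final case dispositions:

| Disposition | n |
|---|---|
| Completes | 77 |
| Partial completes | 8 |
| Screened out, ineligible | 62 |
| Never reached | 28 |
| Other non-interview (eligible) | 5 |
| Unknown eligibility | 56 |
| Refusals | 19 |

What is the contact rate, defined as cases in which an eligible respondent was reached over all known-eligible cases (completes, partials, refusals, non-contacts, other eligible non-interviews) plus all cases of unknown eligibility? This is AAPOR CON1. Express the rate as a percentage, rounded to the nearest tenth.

Num: 77 + 8 + 19 + 5 = 109
Denom: 77 + 8 + 19 + 28 + 5 + 56 = 193
CON1 = 109 / 193 = 0.5648

56.5%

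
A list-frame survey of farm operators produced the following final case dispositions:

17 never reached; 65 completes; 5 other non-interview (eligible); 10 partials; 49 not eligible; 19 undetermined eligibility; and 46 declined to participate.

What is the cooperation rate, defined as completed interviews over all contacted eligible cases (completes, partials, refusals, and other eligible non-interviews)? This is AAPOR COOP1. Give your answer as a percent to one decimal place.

51.6%

Num = 65
Base = 65 + 10 + 46 + 5 = 126
COOP1 = 65 / 126 = 0.5159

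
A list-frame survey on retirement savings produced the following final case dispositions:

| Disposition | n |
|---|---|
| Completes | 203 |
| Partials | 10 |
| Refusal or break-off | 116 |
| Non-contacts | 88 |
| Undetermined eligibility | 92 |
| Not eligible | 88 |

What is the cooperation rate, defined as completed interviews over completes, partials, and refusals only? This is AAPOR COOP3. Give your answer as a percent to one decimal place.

61.7%

Top: 203
Denom: 203 + 10 + 116 = 329
COOP3 = 203 / 329 = 0.6170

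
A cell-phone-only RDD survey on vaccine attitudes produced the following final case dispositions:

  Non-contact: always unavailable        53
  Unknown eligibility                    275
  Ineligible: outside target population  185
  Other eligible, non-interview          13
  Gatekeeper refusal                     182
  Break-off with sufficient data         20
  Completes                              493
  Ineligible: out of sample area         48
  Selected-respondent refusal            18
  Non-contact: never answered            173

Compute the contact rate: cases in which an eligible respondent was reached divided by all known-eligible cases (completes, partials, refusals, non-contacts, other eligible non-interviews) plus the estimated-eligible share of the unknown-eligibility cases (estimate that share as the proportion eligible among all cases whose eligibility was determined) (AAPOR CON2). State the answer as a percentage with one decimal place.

61.9%

Refusals = 182 + 18 = 200
Never reached = 173 + 53 = 226
Out of scope = 185 + 48 = 233
Numerator → 493 + 20 + 200 + 13 = 726
Eligible (known) → 493 + 20 + 200 + 226 + 13 = 952
e = 952 / (952 + 233) = 952 / 1185 = 0.8034
Eligible share of unknowns → 0.8034 × 275 = 220.94
Base → 952 + 220.94 = 1172.94
CON2 = 726 / 1172.94 = 0.6190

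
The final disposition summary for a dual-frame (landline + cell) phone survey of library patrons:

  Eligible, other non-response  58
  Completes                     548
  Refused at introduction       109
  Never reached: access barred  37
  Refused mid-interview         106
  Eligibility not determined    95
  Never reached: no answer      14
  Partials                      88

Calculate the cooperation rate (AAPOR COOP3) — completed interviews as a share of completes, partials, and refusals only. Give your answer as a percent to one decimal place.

64.4%

Refusals = 109 + 106 = 215
No answer / not reached = 14 + 37 = 51
Numerator = 548
Denominator = 548 + 88 + 215 = 851
COOP3 = 548 / 851 = 0.6439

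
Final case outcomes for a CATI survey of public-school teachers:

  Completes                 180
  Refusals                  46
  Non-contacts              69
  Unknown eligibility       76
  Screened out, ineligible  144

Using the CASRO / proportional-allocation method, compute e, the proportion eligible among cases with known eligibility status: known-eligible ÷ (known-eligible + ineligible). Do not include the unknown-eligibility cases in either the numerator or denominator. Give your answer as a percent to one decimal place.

Known eligible: 180 + 46 + 69 = 295
e = 295 / (295 + 144) = 295 / 439 = 0.6720

67.2%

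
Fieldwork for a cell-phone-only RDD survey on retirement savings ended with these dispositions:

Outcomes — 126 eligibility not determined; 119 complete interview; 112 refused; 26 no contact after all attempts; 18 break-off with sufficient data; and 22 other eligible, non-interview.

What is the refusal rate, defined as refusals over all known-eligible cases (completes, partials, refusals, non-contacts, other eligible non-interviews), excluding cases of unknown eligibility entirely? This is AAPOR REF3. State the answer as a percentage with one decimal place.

Top = 112
Denom = 119 + 18 + 112 + 26 + 22 = 297
REF3 = 112 / 297 = 0.3771

37.7%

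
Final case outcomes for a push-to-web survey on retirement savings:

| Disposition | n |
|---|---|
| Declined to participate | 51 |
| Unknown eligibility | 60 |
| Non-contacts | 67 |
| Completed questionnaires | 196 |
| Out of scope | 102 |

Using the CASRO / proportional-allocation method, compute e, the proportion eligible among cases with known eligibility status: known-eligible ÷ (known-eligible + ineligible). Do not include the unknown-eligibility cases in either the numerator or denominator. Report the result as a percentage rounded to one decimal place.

75.5%

Known eligible = 196 + 51 + 67 = 314
e = 314 / (314 + 102) = 314 / 416 = 0.7548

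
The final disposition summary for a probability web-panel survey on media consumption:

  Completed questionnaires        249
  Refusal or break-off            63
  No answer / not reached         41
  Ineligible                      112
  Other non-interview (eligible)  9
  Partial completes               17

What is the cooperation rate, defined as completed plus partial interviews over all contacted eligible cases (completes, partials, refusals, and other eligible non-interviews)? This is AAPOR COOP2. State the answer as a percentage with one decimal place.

Num → 249 + 17 = 266
Base → 249 + 17 + 63 + 9 = 338
COOP2 = 266 / 338 = 0.7870

78.7%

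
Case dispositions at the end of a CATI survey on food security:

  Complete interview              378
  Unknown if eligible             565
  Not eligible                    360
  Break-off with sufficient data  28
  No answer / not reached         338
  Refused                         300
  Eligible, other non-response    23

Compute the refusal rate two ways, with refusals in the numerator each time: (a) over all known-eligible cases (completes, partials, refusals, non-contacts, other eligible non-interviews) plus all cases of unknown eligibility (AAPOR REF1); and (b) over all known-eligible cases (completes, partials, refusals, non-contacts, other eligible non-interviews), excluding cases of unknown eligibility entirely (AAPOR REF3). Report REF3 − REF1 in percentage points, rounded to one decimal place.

Top → 300
Denom → 378 + 28 + 300 + 338 + 23 + 565 = 1632
REF1 = 300 / 1632 = 0.1838
Denom → 378 + 28 + 300 + 338 + 23 = 1067
REF3 = 300 / 1067 = 0.2812
Difference = 28.12 − 18.38 = 9.74 percentage points

9.7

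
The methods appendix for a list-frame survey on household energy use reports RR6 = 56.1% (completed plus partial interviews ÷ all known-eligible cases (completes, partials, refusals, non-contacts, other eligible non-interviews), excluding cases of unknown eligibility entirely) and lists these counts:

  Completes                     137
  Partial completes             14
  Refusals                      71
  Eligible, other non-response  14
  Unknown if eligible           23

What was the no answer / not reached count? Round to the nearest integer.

33

Num → 137 + 14 = 151
RR6 = 151 / D = 0.561
D = 151 / 0.561 = 269.2
Rest of base = 236
no answer / not reached = 269.2 − 236 ≈ 33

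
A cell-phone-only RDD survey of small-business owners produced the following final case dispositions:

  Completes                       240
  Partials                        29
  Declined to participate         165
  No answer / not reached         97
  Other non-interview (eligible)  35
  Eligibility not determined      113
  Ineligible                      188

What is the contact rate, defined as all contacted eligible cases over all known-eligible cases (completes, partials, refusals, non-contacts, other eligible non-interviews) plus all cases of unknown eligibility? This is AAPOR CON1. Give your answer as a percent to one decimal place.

Num → 240 + 29 + 165 + 35 = 469
Denom → 240 + 29 + 165 + 97 + 35 + 113 = 679
CON1 = 469 / 679 = 0.6907

69.1%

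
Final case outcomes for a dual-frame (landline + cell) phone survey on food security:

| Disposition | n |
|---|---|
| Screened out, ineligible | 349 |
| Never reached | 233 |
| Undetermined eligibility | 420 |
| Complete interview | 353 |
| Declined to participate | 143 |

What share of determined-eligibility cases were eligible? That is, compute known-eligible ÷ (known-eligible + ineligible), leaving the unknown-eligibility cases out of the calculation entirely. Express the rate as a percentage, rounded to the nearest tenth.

Known eligible → 353 + 143 + 233 = 729
e = 729 / (729 + 349) = 729 / 1078 = 0.6763

67.6%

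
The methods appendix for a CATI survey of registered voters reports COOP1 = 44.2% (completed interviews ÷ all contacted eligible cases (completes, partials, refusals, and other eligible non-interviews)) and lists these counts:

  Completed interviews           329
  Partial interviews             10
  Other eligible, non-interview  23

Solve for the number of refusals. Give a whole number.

COOP1 = 329 / D = 0.442
D = 329 / 0.442 = 744.3
Rest of base = 362
refusals = 744.3 − 362 ≈ 382

382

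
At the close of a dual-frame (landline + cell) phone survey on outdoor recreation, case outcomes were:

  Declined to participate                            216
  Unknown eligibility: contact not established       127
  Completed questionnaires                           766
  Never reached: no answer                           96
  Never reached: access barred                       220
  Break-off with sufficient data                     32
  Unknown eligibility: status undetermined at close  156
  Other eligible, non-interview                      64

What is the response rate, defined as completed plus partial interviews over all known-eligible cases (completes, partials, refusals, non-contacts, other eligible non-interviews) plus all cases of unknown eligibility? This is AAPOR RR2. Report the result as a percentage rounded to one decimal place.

47.6%

No contact after all attempts = 96 + 220 = 316
Unknown eligibility = 127 + 156 = 283
Numerator = 766 + 32 = 798
Denom = 766 + 32 + 216 + 316 + 64 + 283 = 1677
RR2 = 798 / 1677 = 0.4758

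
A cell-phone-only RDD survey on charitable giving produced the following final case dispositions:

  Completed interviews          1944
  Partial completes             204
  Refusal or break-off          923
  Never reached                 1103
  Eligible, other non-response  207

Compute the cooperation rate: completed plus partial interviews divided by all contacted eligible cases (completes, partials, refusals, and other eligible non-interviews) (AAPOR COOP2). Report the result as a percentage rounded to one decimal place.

Top = 1944 + 204 = 2148
Denom = 1944 + 204 + 923 + 207 = 3278
COOP2 = 2148 / 3278 = 0.6553

65.5%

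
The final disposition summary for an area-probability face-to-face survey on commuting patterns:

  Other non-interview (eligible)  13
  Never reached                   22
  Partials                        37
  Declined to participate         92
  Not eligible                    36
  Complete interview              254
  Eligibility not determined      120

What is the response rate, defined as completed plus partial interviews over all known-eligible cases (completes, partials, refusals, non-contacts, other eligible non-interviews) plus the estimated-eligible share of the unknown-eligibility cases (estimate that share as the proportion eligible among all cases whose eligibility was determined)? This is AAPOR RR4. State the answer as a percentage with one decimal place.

55.1%

Num: 254 + 37 = 291
Determined eligible: 254 + 37 + 92 + 22 + 13 = 418
e = 418 / (418 + 36) = 418 / 454 = 0.9207
e × U: 0.9207 × 120 = 110.48
Denom: 418 + 110.48 = 528.48
RR4 = 291 / 528.48 = 0.5506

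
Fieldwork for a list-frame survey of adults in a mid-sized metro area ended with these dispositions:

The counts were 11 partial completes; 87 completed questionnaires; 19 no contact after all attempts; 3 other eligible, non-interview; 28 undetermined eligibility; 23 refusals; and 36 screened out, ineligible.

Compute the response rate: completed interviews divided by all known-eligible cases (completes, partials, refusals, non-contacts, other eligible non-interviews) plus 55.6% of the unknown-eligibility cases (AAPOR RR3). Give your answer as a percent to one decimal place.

54.9%

Num → 87
Determined eligible → 87 + 11 + 23 + 19 + 3 = 143
Eligible share of unknowns → 0.5560 × 28 = 15.57
Base → 143 + 15.57 = 158.57
RR3 = 87 / 158.57 = 0.5487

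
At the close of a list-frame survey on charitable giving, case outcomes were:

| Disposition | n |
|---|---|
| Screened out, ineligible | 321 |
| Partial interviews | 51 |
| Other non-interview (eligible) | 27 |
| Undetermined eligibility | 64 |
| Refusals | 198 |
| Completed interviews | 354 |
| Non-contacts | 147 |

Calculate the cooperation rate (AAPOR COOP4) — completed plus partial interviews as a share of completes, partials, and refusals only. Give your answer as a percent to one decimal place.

Top → 354 + 51 = 405
Denom → 354 + 51 + 198 = 603
COOP4 = 405 / 603 = 0.6716

67.2%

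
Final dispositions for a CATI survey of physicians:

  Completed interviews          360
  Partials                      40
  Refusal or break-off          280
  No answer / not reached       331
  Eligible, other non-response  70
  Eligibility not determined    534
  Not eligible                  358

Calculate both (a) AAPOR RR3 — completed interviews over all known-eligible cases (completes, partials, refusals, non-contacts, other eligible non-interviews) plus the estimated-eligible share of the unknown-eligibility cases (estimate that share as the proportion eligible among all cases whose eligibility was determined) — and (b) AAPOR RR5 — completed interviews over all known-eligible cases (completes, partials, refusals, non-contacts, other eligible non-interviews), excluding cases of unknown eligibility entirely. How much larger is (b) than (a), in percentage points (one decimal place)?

Numerator → 360
Known eligible → 360 + 40 + 280 + 331 + 70 = 1081
e = 1081 / (1081 + 358) = 1081 / 1439 = 0.7512
Estimated eligible among unknowns → 0.7512 × 534 = 401.14
Denominator → 1081 + 401.14 = 1482.14
RR3 = 360 / 1482.14 = 0.2429
Denominator → 360 + 40 + 280 + 331 + 70 = 1081
RR5 = 360 / 1081 = 0.3330
Difference = 33.30 − 24.29 = 9.01 percentage points

9.0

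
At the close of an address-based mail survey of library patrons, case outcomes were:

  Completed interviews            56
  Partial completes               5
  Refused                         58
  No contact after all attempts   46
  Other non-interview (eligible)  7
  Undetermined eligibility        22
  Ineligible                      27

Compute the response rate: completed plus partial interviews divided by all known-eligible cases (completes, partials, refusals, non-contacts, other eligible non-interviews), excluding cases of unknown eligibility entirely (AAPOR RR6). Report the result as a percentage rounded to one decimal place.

35.5%

Numerator: 56 + 5 = 61
Denominator: 56 + 5 + 58 + 46 + 7 = 172
RR6 = 61 / 172 = 0.3547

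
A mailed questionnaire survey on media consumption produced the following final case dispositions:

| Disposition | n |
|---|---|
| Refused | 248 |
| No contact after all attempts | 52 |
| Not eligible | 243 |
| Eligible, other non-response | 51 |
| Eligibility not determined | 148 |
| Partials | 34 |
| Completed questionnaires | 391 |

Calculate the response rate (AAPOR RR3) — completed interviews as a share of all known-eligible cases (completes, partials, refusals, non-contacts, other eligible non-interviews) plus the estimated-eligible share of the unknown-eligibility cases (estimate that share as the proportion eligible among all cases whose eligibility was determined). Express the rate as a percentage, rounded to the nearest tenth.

44.0%

Top: 391
Determined eligible: 391 + 34 + 248 + 52 + 51 = 776
e = 776 / (776 + 243) = 776 / 1019 = 0.7615
e × U: 0.7615 × 148 = 112.70
Denominator: 776 + 112.70 = 888.70
RR3 = 391 / 888.70 = 0.4400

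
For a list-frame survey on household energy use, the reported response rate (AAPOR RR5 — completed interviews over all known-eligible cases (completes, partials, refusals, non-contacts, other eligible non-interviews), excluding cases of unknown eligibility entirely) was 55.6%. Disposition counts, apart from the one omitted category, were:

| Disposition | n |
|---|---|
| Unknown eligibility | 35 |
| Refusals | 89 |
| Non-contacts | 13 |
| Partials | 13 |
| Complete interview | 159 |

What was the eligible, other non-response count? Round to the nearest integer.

12

RR5 = 159 / D = 0.556
D = 159 / 0.556 = 286.0
Rest of base = 274
eligible, other non-response = 286.0 − 274 ≈ 12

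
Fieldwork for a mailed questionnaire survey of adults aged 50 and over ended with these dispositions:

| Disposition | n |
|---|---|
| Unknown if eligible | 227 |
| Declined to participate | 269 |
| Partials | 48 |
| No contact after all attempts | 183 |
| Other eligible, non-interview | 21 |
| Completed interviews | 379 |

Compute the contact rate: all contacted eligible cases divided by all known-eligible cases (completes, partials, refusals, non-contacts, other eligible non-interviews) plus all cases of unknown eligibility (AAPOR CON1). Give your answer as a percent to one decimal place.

Numerator → 379 + 48 + 269 + 21 = 717
Denom → 379 + 48 + 269 + 183 + 21 + 227 = 1127
CON1 = 717 / 1127 = 0.6362

63.6%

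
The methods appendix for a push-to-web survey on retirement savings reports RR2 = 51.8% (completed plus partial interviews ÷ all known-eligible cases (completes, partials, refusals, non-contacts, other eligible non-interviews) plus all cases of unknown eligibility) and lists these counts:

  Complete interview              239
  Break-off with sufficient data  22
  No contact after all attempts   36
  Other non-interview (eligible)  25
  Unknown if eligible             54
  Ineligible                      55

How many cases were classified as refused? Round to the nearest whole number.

128

Num → 239 + 22 = 261
RR2 = 261 / D = 0.518
D = 261 / 0.518 = 503.9
Rest of base = 376
refused = 503.9 − 376 ≈ 128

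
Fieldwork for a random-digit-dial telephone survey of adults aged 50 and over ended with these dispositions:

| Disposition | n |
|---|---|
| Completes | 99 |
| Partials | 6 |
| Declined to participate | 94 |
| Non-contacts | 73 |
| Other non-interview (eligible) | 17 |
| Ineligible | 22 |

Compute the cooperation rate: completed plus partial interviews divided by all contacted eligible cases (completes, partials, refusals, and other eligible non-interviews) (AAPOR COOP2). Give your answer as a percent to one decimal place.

Num → 99 + 6 = 105
Denominator → 99 + 6 + 94 + 17 = 216
COOP2 = 105 / 216 = 0.4861

48.6%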